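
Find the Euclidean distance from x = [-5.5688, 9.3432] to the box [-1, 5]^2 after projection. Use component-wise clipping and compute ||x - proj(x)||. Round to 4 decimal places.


Project each component onto [-1, 5].
clip(-5.5688) = -1.0, clip(9.3432) = 5.0
Projection = [-1.0, 5.0]
Squared diffs: [20.8739, 18.8634]
Distance = sqrt(39.7373) = 6.3038


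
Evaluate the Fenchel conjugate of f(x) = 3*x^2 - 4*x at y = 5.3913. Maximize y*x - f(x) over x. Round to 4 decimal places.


f*(y) = sup_x {y*x - a*x^2 - b*x} = sup_x {(y-b)*x - a*x^2}
FOC: (y - b) - 2a*x = 0 => x* = (y - b)/(2a)
x* = (5.3913 + 4)/(2*3) = 1.5652
f*(5.3913) = (y-b)^2/(4a) = (5.3913 + 4)^2/(4*3)
= 88.1965/12 = 7.3497


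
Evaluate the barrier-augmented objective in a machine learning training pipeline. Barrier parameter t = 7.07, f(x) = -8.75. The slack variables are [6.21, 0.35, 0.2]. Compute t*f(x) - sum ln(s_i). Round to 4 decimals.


Step 1: Compute log-barrier.
ln values: [1.8262, -1.0498, -1.6094]
phi = -(1.8262 - 1.0498 - 1.6094) = 0.8331
Step 2: Compute augmented objective.
t*f(x) = 7.07*-8.75 = -61.8625
Total = -61.8625 + 0.8331 = -61.0294


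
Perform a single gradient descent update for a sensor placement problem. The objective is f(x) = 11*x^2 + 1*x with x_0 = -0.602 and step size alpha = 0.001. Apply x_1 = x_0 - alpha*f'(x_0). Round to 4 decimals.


We compute the gradient at x_0 and apply the update.
f'(x) = 22*x + 1
f'(-0.602) = 22*-0.602 + 1 = -12.244
x_1 = -0.602 - 0.001*-12.244 = -0.5898


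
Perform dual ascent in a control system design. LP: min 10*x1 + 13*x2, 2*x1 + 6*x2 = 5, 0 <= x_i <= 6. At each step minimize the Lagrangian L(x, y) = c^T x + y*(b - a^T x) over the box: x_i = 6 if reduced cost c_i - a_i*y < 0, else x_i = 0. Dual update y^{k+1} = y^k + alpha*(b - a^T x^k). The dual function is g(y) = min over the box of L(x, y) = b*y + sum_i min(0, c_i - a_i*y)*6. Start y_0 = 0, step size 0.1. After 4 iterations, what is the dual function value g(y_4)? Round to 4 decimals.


Dual ascent for LP: min 10*x1 + 13*x2, 2*x1 + 6*x2 = 5, 0 <= x_i <= 6
Step 1: y^k = 0.0, reduced costs: (10.0, 13.0)
  x^k = (0.0, 0.0), subgradient = b - a^T x = 5.0
  y^{k+1} = 0.0 + 0.1*5.0 = 0.5
Step 2: y^k = 0.5, reduced costs: (9.0, 10.0)
  x^k = (0.0, 0.0), subgradient = b - a^T x = 5.0
  y^{k+1} = 0.5 + 0.1*5.0 = 1.0
Step 3: y^k = 1.0, reduced costs: (8.0, 7.0)
  x^k = (0.0, 0.0), subgradient = b - a^T x = 5.0
  y^{k+1} = 1.0 + 0.1*5.0 = 1.5
Step 4: y^k = 1.5, reduced costs: (7.0, 4.0)
  x^k = (0.0, 0.0), subgradient = b - a^T x = 5.0
  y^{k+1} = 1.5 + 0.1*5.0 = 2.0
Dual objective at y_4 = 2.0: reduced costs (6.0, 1.0), box minimizer x = (0.0, 0.0)
g(y_4) = b*y + (c1 - a1*y)*x1 + (c2 - a2*y)*x2 = 5*2.0 + 6.0*0.0 + 1.0*0.0 = 10.0 + 0.0 + 0.0 = 10.0


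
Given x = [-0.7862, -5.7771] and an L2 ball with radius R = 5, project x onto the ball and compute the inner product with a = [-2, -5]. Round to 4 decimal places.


Step 1: Compute ||x|| (intermediates to 6 decimals).
||x|| = sqrt((-0.7862)^2 + (-5.7771)^2) = 5.830351
Step 2: Project.
Since ||x|| > R, scale = R/||x|| = 5/5.830351 = 0.857581, proj(x) = scale * x
proj(x) = [-0.67423, -4.954331]
Step 3: Dot product.
a^T * proj(x) = -2*(-0.67423) - 5*(-4.954331) = 26.1201


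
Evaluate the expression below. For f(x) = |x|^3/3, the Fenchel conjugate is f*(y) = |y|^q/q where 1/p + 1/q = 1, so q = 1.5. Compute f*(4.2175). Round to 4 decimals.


The conjugate exponent q satisfies 1/p + 1/q = 1.
p = 3, so q = 3/(3 - 1) = 1.5
|y|^q = 4.2175^1.5 = 8.6613
f*(4.2175) = 8.6613 / 1.5 = 5.7742


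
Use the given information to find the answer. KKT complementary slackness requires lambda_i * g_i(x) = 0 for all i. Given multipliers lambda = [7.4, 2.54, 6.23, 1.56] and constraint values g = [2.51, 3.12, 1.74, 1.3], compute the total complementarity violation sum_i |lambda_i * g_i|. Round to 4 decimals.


KKT complementary slackness check:
lambda_1 * g_1 = 7.4 * 2.51 = 18.574
lambda_2 * g_2 = 2.54 * 3.12 = 7.9248
lambda_3 * g_3 = 6.23 * 1.74 = 10.8402
lambda_4 * g_4 = 1.56 * 1.3 = 2.028
Total violation = 18.574 + 7.9248 + 10.8402 + 2.028 = 39.367


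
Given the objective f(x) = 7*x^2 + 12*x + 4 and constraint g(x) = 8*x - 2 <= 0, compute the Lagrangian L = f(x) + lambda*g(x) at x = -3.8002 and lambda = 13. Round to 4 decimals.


Step 1: Evaluate f(x).
f(-3.8002) = 7*(-3.8002)^2 + 12*(-3.8002) + 4 = 59.4882
Step 2: Evaluate g(x).
g(-3.8002) = 8*-3.8002 - 2 = -32.4016
Step 3: Compute Lagrangian.
L = 59.4882 + 13*-32.4016 = -361.7326


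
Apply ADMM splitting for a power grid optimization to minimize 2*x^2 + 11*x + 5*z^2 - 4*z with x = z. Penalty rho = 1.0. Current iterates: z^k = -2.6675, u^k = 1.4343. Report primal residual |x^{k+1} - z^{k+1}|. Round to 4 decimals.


ADMM iteration with rho = 1.0, z^k = -2.6675, u^k = 1.4343
Step 1: x-update.
Minimize 2*x^2 + 11*x + (1.0/2)*(x + 2.6675 + 1.4343)^2
FOC: (2*2 + 1.0)*x = -11 + 1.0*(-2.6675 - 1.4343)
x^{k+1} = -3.0204
Step 2: z-update.
Minimize 5*z^2 - 4*z + (1.0/2)*(-3.0204 - z + 1.4343)^2
FOC: (2*5 + 1.0)*z = 4 + 1.0*(-3.0204 + 1.4343)
z^{k+1} = 0.2194
Step 3: u-update.
u^{k+1} = 1.4343 - 3.0204 - 0.2194 = -1.8055
Step 4: Primal residual = |-3.0204 - 0.2194| = 3.2398


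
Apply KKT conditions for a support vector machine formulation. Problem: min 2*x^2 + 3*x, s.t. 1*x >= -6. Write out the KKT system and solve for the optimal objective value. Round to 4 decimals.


Step 1: Try lambda = 0 (constraint inactive).
Stationarity: 2*2*x + 3 = 0
x* = -3/(2*2) = -0.75
Check constraint: 1*-0.75 = -0.75 >= -6 -- satisfied.
Step 2: Compute optimal value.
f(x*) = 2*(-0.75)^2 + 3*(-0.75) = -1.125


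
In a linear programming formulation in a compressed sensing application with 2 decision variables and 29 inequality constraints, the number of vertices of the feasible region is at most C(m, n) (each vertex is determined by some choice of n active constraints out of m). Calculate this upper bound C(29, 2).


Each vertex corresponds to some choice of n active constraints out of m, so the number of vertices is at most C(m, n) = m! / (n!(m-n)!).
m = 29, n = 2
Numerator: 29 * 28
Denominator: 2! = 2
C(29, 2) = 406


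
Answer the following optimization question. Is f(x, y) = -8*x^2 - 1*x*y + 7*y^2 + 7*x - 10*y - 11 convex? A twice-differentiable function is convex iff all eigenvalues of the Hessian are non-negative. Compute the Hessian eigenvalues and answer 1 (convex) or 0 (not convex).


The Hessian of f(x,y) = -8*x^2 - 1*x*y + 7*y^2 + 7*x - 10*y - 11 is:
H = [[-16, -1], [-1, 14]]
Trace = -16 + 14 = -2
Determinant = -16*14 - (-1)^2 = -225
Discriminant = (-2)^2 - 4*-225 = 904.0
Eigenvalues: lambda_1 = -16.0333, lambda_2 = 14.0333
The function is not convex.

0


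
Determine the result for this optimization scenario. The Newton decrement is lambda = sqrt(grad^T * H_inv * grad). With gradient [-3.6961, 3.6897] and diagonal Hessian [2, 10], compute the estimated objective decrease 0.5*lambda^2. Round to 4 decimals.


Step 1: H is diagonal, so H^(-1) * g = [-1.8481, 0.369].
Step 2: g^T H^(-1) g = sum_i g_i^2 / H_ii
  = (-3.6961)^2/2 + (3.6897)^2/10
  = 6.8306 + 1.3614 = 8.192
Step 3: Objective decrease = 0.5 * g^T H^(-1) g = 4.096


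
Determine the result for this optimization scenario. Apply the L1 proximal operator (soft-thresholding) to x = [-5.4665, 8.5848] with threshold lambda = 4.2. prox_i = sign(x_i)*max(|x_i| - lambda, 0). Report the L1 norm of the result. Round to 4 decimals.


Soft-thresholding with lambda = 4.2:
prox(-5.4665) = sign(-5.4665)*max(|-5.4665| - 4.2, 0) = -1.2665
prox(8.5848) = sign(8.5848)*max(|8.5848| - 4.2, 0) = 4.3848
prox(x) = [-1.2665, 4.3848]
||prox(x)||_1 = 1.2665 + 4.3848 = 5.6513


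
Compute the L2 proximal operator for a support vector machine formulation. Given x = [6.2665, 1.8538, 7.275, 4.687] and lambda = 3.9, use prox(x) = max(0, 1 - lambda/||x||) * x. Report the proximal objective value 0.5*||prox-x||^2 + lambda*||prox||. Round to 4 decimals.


Step 1: Compute ||x||.
||x|| = 10.8443
Step 2: Compute scaling factor.
scale = max(0, 1 - 3.9/10.8443) = 0.6404
Step 3: prox(x) = [4.0128, 1.1871, 4.6587, 3.0014]
||prox(x)|| = 6.9443
Step 4: Proximal objective.
0.5*||prox-x||^2 = 7.605
lambda*||prox|| = 27.0828
Total = 34.6878


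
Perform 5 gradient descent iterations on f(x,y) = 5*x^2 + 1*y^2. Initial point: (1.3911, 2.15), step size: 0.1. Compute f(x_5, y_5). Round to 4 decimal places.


Gradient descent on f(x,y) = 5*x^2 + 1*y^2.
Starting point: (1.3911, 2.15), alpha = 0.1
Step 1: grad_x = 2*5*1.3911 = 13.911, grad_y = 2*1*2.15 = 4.3
  x_1 = 1.3911 - 0.1*13.911 = 0.0
  y_1 = 2.15 - 0.1*4.3 = 1.72
Step 2: grad_x = 2*5*0.0 = 0.0, grad_y = 2*1*1.72 = 3.44
  x_2 = 0.0 - 0.1*0.0 = 0.0
  y_2 = 1.72 - 0.1*3.44 = 1.376
Step 3: grad_x = 2*5*0.0 = 0.0, grad_y = 2*1*1.376 = 2.752
  x_3 = 0.0 - 0.1*0.0 = 0.0
  y_3 = 1.376 - 0.1*2.752 = 1.1008
Step 4: grad_x = 2*5*0.0 = 0.0, grad_y = 2*1*1.1008 = 2.2016
  x_4 = 0.0 - 0.1*0.0 = 0.0
  y_4 = 1.1008 - 0.1*2.2016 = 0.8806
Step 5: grad_x = 2*5*0.0 = 0.0, grad_y = 2*1*0.8806 = 1.7613
  x_5 = 0.0 - 0.1*0.0 = 0.0
  y_5 = 0.8806 - 0.1*1.7613 = 0.7045
f(0.0, 0.7045) = 5*0.0^2 + 1*0.7045^2 = 0.4963


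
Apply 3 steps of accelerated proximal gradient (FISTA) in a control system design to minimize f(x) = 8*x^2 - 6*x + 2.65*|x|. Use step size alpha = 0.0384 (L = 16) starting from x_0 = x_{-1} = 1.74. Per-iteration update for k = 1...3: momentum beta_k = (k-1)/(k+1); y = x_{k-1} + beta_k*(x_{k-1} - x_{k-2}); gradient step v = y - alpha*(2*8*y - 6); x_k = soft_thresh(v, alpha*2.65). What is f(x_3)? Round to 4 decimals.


FISTA on f(x) = 8*x^2 - 6*x + 2.65*|x|
L = 16, alpha = 0.0384
Iteration 1: beta = 0.0, y = 1.74 + 0.0*(1.74 - 1.74) = 1.74
  grad(y) = 21.84, v = y - alpha*grad = 0.9013
  prox(v) = soft_thresh(0.9013, 0.1018) = 0.7996
Iteration 2: beta = 0.3333, y = 0.7996 + 0.3333*(0.7996 - 1.74) = 0.4861
  grad(y) = 1.7778, v = y - alpha*grad = 0.4178
  prox(v) = soft_thresh(0.4178, 0.1018) = 0.3161
Iteration 3: beta = 0.5, y = 0.3161 + 0.5*(0.3161 - 0.7996) = 0.0743
  grad(y) = -4.8106, v = y - alpha*grad = 0.2591
  prox(v) = soft_thresh(0.2591, 0.1018) = 0.1573
f(x_3) = 8*0.1573^2 - 6*0.1573 + 2.65*|0.1573| = -0.329


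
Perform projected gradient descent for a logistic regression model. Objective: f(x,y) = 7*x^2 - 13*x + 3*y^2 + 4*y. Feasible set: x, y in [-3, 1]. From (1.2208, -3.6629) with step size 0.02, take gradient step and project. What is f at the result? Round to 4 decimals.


Step 1: Compute gradient at (1.2208, -3.6629).
grad_x = 2*7*1.2208 - 13 = 4.0912
grad_y = 2*3*-3.6629 + 4 = -17.9774
Step 2: Gradient step.
x_raw = 1.2208 - 0.02*4.0912 = 1.139
y_raw = -3.6629 - 0.02*-17.9774 = -3.3034
Step 3: Project onto [-3, 1].
x_proj = clip(1.139) = 1.0
y_proj = clip(-3.3034) = -3.0
Step 4: Evaluate f.
f(1.0, -3.0) = 9.0


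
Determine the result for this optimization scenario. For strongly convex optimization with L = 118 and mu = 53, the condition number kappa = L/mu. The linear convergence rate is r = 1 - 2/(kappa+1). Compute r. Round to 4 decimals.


Step 1: Compute the condition number.
kappa = L/mu = 118/53 = 2.2264
Step 2: Compute the convergence rate.
r = 1 - 2/(kappa + 1) = 1 - 2*mu/(L + mu) = (L - mu)/(L + mu) = 65/171 = 0.3801


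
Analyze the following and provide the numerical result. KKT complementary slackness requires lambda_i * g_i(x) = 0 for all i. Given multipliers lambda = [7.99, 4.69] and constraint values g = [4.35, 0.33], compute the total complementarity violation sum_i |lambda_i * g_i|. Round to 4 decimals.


KKT complementary slackness check:
lambda_1 * g_1 = 7.99 * 4.35 = 34.7565
lambda_2 * g_2 = 4.69 * 0.33 = 1.5477
Total violation = 34.7565 + 1.5477 = 36.3042


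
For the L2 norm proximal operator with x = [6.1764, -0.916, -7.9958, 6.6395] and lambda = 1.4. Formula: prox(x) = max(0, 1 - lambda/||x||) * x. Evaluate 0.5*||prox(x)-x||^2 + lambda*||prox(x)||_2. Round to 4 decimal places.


Step 1: Compute ||x||.
||x|| = 12.1245
Step 2: Compute scaling factor.
scale = max(0, 1 - 1.4/12.1245) = 0.8845
Step 3: prox(x) = [5.4632, -0.8102, -7.0725, 5.8728]
||prox(x)|| = 10.7245
Step 4: Proximal objective.
0.5*||prox-x||^2 = 0.98
lambda*||prox|| = 15.0143
Total = 15.9943


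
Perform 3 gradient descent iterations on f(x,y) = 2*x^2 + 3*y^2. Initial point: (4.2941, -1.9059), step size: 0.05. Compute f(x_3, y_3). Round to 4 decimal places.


Gradient descent on f(x,y) = 2*x^2 + 3*y^2.
Starting point: (4.2941, -1.9059), alpha = 0.05
Step 1: grad_x = 2*2*4.2941 = 17.1764, grad_y = 2*3*-1.9059 = -11.4354
  x_1 = 4.2941 - 0.05*17.1764 = 3.4353
  y_1 = -1.9059 - 0.05*-11.4354 = -1.3341
Step 2: grad_x = 2*2*3.4353 = 13.7411, grad_y = 2*3*-1.3341 = -8.0048
  x_2 = 3.4353 - 0.05*13.7411 = 2.7482
  y_2 = -1.3341 - 0.05*-8.0048 = -0.9339
Step 3: grad_x = 2*2*2.7482 = 10.9929, grad_y = 2*3*-0.9339 = -5.6033
  x_3 = 2.7482 - 0.05*10.9929 = 2.1986
  y_3 = -0.9339 - 0.05*-5.6033 = -0.6537
f(2.1986, -0.6537) = 2*2.1986^2 + 3*(-0.6537)^2 = 10.9496


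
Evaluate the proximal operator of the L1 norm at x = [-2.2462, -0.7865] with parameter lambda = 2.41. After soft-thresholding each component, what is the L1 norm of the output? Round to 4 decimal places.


Soft-thresholding with lambda = 2.41:
prox(-2.2462) = sign(-2.2462)*max(|-2.2462| - 2.41, 0) = 0.0
prox(-0.7865) = sign(-0.7865)*max(|-0.7865| - 2.41, 0) = 0.0
prox(x) = [0.0, 0.0]
||prox(x)||_1 = 0.0 + 0.0 = 0.0


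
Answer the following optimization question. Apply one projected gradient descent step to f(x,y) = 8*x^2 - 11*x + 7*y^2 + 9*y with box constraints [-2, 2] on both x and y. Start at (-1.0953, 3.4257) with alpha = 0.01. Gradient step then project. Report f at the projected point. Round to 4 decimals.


Step 1: Compute gradient at (-1.0953, 3.4257).
grad_x = 2*8*-1.0953 - 11 = -28.5248
grad_y = 2*7*3.4257 + 9 = 56.9598
Step 2: Gradient step.
x_raw = -1.0953 - 0.01*-28.5248 = -0.8101
y_raw = 3.4257 - 0.01*56.9598 = 2.8561
Step 3: Project onto [-2, 2].
x_proj = clip(-0.8101) = -0.8101
y_proj = clip(2.8561) = 2.0
Step 4: Evaluate f.
f(-0.8101, 2.0) = 60.16


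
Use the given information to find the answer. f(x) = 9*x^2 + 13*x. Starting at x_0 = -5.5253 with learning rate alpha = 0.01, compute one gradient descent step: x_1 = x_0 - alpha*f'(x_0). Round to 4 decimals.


We compute the gradient at x_0 and apply the update.
f'(x) = 18*x + 13
f'(-5.5253) = 18*-5.5253 + 13 = -86.4554
x_1 = -5.5253 - 0.01*-86.4554 = -4.6607


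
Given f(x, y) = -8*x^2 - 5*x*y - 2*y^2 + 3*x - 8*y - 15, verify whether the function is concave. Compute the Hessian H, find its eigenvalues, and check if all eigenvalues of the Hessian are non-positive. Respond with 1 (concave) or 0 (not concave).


The Hessian of f(x,y) = -8*x^2 - 5*x*y - 2*y^2 + 3*x - 8*y - 15 is:
H = [[-16, -5], [-5, -4]]
Trace = -16 - 4 = -20
Determinant = -16*-4 - (-5)^2 = 39
Discriminant = (-20)^2 - 4*39 = 244.0
Eigenvalues: lambda_1 = -17.8102, lambda_2 = -2.1898
The function is concave.

1


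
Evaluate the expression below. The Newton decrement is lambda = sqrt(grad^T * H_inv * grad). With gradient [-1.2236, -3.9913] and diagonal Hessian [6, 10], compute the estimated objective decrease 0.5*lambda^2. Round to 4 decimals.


Step 1: H is diagonal, so H^(-1) * g = [-0.2039, -0.3991].
Step 2: g^T H^(-1) g = sum_i g_i^2 / H_ii
  = (-1.2236)^2/6 + (-3.9913)^2/10
  = 0.2495 + 1.593 = 1.8426
Step 3: Objective decrease = 0.5 * g^T H^(-1) g = 0.9213


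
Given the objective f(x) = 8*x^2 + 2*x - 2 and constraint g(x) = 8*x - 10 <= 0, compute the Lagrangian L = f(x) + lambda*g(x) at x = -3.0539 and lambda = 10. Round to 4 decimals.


Step 1: Evaluate f(x).
f(-3.0539) = 8*(-3.0539)^2 + 2*(-3.0539) - 2 = 66.5026
Step 2: Evaluate g(x).
g(-3.0539) = 8*-3.0539 - 10 = -34.4312
Step 3: Compute Lagrangian.
L = 66.5026 + 10*-34.4312 = -277.8094


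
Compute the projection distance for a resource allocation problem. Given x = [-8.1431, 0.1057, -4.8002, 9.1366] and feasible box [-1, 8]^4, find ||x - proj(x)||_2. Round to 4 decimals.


Project each component onto [-1, 8].
clip(-8.1431) = -1.0, clip(0.1057) = 0.1057, clip(-4.8002) = -1.0, clip(9.1366) = 8.0
Projection = [-1.0, 0.1057, -1.0, 8.0]
Squared diffs: [51.0239, 0.0, 14.4415, 1.2919]
Distance = sqrt(66.7573) = 8.1705


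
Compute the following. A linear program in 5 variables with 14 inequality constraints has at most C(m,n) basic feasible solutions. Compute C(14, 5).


Each vertex corresponds to some choice of n active constraints out of m, so the number of vertices is at most C(m, n) = m! / (n!(m-n)!).
m = 14, n = 5
Numerator: 14 * 13 * 12 * 11 * 10
Denominator: 5! = 120
C(14, 5) = 2002


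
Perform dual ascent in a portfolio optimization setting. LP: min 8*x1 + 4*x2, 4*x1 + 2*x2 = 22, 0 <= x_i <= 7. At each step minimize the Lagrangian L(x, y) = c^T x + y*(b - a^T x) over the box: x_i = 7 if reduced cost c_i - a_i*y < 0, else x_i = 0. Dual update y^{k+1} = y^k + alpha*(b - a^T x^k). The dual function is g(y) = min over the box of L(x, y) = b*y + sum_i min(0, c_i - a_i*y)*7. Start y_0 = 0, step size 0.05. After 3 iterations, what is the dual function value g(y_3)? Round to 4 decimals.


Dual ascent for LP: min 8*x1 + 4*x2, 4*x1 + 2*x2 = 22, 0 <= x_i <= 7
Step 1: y^k = 0.0, reduced costs: (8.0, 4.0)
  x^k = (0.0, 0.0), subgradient = b - a^T x = 22.0
  y^{k+1} = 0.0 + 0.05*22.0 = 1.1
Step 2: y^k = 1.1, reduced costs: (3.6, 1.8)
  x^k = (0.0, 0.0), subgradient = b - a^T x = 22.0
  y^{k+1} = 1.1 + 0.05*22.0 = 2.2
Step 3: y^k = 2.2, reduced costs: (-0.8, -0.4)
  x^k = (7.0, 7.0), subgradient = b - a^T x = -20.0
  y^{k+1} = 2.2 + 0.05*-20.0 = 1.2
Dual objective at y_3 = 1.2: reduced costs (3.2, 1.6), box minimizer x = (0.0, 0.0)
g(y_3) = b*y + (c1 - a1*y)*x1 + (c2 - a2*y)*x2 = 22*1.2 + 3.2*0.0 + 1.6*0.0 = 26.4 + 0.0 + 0.0 = 26.4


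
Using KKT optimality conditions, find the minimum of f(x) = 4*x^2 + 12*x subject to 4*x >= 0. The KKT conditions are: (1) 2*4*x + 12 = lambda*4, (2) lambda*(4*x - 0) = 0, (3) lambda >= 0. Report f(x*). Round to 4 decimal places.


Step 1: Try lambda = 0 (constraint inactive).
x_unc = -12/(2*4) = -1.5
Check: 4*-1.5 = -6.0 < 0 -- violated!
Step 2: Constraint must be active: 4*x = 0
x* = 0/4 = 0.0
lambda = (2*4*0.0 + 12)/4 = 3.0
Step 3: Compute optimal value.
f(x*) = 4*0.0^2 + 12*0.0 = 0.0


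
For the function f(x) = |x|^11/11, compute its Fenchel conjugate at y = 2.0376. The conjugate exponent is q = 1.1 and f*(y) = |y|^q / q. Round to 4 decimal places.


The conjugate exponent q satisfies 1/p + 1/q = 1.
p = 11, so q = 11/(11 - 1) = 1.1
|y|^q = 2.0376^1.1 = 2.1879
f*(2.0376) = 2.1879 / 1.1 = 1.989


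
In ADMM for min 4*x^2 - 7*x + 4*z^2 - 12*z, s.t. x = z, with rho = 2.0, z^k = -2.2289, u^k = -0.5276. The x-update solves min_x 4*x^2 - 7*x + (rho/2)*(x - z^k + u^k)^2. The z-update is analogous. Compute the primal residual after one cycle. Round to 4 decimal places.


ADMM iteration with rho = 2.0, z^k = -2.2289, u^k = -0.5276
Step 1: x-update.
Minimize 4*x^2 - 7*x + (2.0/2)*(x + 2.2289 - 0.5276)^2
FOC: (2*4 + 2.0)*x = 7 + 2.0*(-2.2289 + 0.5276)
x^{k+1} = 0.3597
Step 2: z-update.
Minimize 4*z^2 - 12*z + (2.0/2)*(0.3597 - z - 0.5276)^2
FOC: (2*4 + 2.0)*z = 12 + 2.0*(0.3597 - 0.5276)
z^{k+1} = 1.1664
Step 3: u-update.
u^{k+1} = -0.5276 + 0.3597 - 1.1664 = -1.3343
Step 4: Primal residual = |0.3597 - 1.1664| = 0.8067


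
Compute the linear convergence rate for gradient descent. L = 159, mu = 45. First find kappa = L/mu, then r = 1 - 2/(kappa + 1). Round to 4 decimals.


Step 1: Compute the condition number.
kappa = L/mu = 159/45 = 3.5333
Step 2: Compute the convergence rate.
r = 1 - 2/(kappa + 1) = 1 - 2*mu/(L + mu) = (L - mu)/(L + mu) = 114/204 = 0.5588


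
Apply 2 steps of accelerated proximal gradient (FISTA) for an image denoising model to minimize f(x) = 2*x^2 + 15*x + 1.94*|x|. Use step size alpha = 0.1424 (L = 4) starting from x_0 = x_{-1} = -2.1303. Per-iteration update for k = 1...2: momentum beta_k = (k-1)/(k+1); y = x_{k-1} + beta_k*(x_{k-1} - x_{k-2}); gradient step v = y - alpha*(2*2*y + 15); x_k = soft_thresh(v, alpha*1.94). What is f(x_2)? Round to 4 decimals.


FISTA on f(x) = 2*x^2 + 15*x + 1.94*|x|
L = 4, alpha = 0.1424
Iteration 1: beta = 0.0, y = -2.1303 + 0.0*(-2.1303 + 2.1303) = -2.1303
  grad(y) = 6.4788, v = y - alpha*grad = -3.0529
  prox(v) = soft_thresh(-3.0529, 0.2763) = -2.7766
Iteration 2: beta = 0.3333, y = -2.7766 + 0.3333*(-2.7766 + 2.1303) = -2.9921
  grad(y) = 3.0317, v = y - alpha*grad = -3.4238
  prox(v) = soft_thresh(-3.4238, 0.2763) = -3.1475
f(x_2) = 2*(-3.1475)^2 + 15*(-3.1475) + 1.94*|-3.1475| = -21.2929


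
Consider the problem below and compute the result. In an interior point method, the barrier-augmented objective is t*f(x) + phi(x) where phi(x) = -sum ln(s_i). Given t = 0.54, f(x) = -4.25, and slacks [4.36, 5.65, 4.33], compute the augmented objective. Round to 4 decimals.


Step 1: Compute log-barrier.
ln values: [1.4725, 1.7317, 1.4656]
phi = -(1.4725 + 1.7317 + 1.4656) = -4.6697
Step 2: Compute augmented objective.
t*f(x) = 0.54*-4.25 = -2.295
Total = -2.295 - 4.6697 = -6.9647


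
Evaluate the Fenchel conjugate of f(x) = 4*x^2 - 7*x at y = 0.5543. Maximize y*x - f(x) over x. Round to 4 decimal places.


f*(y) = sup_x {y*x - a*x^2 - b*x} = sup_x {(y-b)*x - a*x^2}
FOC: (y - b) - 2a*x = 0 => x* = (y - b)/(2a)
x* = (0.5543 + 7)/(2*4) = 0.9443
f*(0.5543) = (y-b)^2/(4a) = (0.5543 + 7)^2/(4*4)
= 57.0674/16 = 3.5667


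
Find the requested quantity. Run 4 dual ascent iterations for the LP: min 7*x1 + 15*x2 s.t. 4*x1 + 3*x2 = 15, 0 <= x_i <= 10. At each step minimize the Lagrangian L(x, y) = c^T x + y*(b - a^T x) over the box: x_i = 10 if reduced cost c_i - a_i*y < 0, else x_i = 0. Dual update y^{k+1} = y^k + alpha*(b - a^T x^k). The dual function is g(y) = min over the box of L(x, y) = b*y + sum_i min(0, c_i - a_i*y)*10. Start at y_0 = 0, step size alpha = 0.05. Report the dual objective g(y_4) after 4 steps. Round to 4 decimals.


Dual ascent for LP: min 7*x1 + 15*x2, 4*x1 + 3*x2 = 15, 0 <= x_i <= 10
Step 1: y^k = 0.0, reduced costs: (7.0, 15.0)
  x^k = (0.0, 0.0), subgradient = b - a^T x = 15.0
  y^{k+1} = 0.0 + 0.05*15.0 = 0.75
Step 2: y^k = 0.75, reduced costs: (4.0, 12.75)
  x^k = (0.0, 0.0), subgradient = b - a^T x = 15.0
  y^{k+1} = 0.75 + 0.05*15.0 = 1.5
Step 3: y^k = 1.5, reduced costs: (1.0, 10.5)
  x^k = (0.0, 0.0), subgradient = b - a^T x = 15.0
  y^{k+1} = 1.5 + 0.05*15.0 = 2.25
Step 4: y^k = 2.25, reduced costs: (-2.0, 8.25)
  x^k = (10.0, 0.0), subgradient = b - a^T x = -25.0
  y^{k+1} = 2.25 + 0.05*-25.0 = 1.0
Dual objective at y_4 = 1.0: reduced costs (3.0, 12.0), box minimizer x = (0.0, 0.0)
g(y_4) = b*y + (c1 - a1*y)*x1 + (c2 - a2*y)*x2 = 15*1.0 + 3.0*0.0 + 12.0*0.0 = 15.0 + 0.0 + 0.0 = 15.0


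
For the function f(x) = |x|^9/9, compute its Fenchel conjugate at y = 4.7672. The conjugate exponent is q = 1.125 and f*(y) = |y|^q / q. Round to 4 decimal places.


The conjugate exponent q satisfies 1/p + 1/q = 1.
p = 9, so q = 9/(9 - 1) = 1.125
|y|^q = 4.7672^1.125 = 5.7949
f*(4.7672) = 5.7949 / 1.125 = 5.151


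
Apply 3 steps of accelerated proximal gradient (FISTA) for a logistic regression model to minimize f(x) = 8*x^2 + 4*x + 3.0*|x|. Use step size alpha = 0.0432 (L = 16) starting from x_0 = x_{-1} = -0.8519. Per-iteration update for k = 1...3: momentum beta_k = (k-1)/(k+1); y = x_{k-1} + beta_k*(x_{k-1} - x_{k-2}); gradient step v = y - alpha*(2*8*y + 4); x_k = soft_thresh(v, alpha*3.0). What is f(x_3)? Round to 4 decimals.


FISTA on f(x) = 8*x^2 + 4*x + 3.0*|x|
L = 16, alpha = 0.0432
Iteration 1: beta = 0.0, y = -0.8519 + 0.0*(-0.8519 + 0.8519) = -0.8519
  grad(y) = -9.6304, v = y - alpha*grad = -0.4359
  prox(v) = soft_thresh(-0.4359, 0.1296) = -0.3063
Iteration 2: beta = 0.3333, y = -0.3063 + 0.3333*(-0.3063 + 0.8519) = -0.1244
  grad(y) = 2.0098, v = y - alpha*grad = -0.2112
  prox(v) = soft_thresh(-0.2112, 0.1296) = -0.0816
Iteration 3: beta = 0.5, y = -0.0816 + 0.5*(-0.0816 + 0.3063) = 0.0307
  grad(y) = 4.4915, v = y - alpha*grad = -0.1633
  prox(v) = soft_thresh(-0.1633, 0.1296) = -0.0337
f(x_3) = 8*(-0.0337)^2 + 4*(-0.0337) + 3.0*|-0.0337| = -0.0246


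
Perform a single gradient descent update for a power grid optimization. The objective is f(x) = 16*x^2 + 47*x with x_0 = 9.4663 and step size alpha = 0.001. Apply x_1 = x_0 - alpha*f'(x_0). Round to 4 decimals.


We compute the gradient at x_0 and apply the update.
f'(x) = 32*x + 47
f'(9.4663) = 32*9.4663 + 47 = 349.9216
x_1 = 9.4663 - 0.001*349.9216 = 9.1164


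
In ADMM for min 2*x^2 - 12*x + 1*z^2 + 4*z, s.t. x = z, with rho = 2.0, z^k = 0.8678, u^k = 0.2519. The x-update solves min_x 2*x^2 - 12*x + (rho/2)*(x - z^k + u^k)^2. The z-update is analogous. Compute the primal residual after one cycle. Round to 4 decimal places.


ADMM iteration with rho = 2.0, z^k = 0.8678, u^k = 0.2519
Step 1: x-update.
Minimize 2*x^2 - 12*x + (2.0/2)*(x - 0.8678 + 0.2519)^2
FOC: (2*2 + 2.0)*x = 12 + 2.0*(0.8678 - 0.2519)
x^{k+1} = 2.2053
Step 2: z-update.
Minimize 1*z^2 + 4*z + (2.0/2)*(2.2053 - z + 0.2519)^2
FOC: (2*1 + 2.0)*z = -4 + 2.0*(2.2053 + 0.2519)
z^{k+1} = 0.2286
Step 3: u-update.
u^{k+1} = 0.2519 + 2.2053 - 0.2286 = 2.2286
Step 4: Primal residual = |2.2053 - 0.2286| = 1.9767


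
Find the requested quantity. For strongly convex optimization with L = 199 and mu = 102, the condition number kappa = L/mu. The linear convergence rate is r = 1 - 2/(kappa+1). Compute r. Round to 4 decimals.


Step 1: Compute the condition number.
kappa = L/mu = 199/102 = 1.951
Step 2: Compute the convergence rate.
r = 1 - 2/(kappa + 1) = 1 - 2*mu/(L + mu) = (L - mu)/(L + mu) = 97/301 = 0.3223


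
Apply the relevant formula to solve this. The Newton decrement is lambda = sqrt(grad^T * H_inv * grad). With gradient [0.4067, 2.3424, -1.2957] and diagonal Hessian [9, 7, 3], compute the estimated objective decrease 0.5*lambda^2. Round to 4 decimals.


Step 1: H is diagonal, so H^(-1) * g = [0.0452, 0.3346, -0.4319].
Step 2: g^T H^(-1) g = sum_i g_i^2 / H_ii
  = (0.4067)^2/9 + (2.3424)^2/7 + (-1.2957)^2/3
  = 0.0184 + 0.7838 + 0.5596 = 1.3618
Step 3: Objective decrease = 0.5 * g^T H^(-1) g = 0.6809


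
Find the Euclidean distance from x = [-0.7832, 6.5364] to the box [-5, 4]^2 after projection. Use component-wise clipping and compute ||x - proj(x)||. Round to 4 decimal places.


Project each component onto [-5, 4].
clip(-0.7832) = -0.7832, clip(6.5364) = 4.0
Projection = [-0.7832, 4.0]
Squared diffs: [0.0, 6.4333]
Distance = sqrt(6.4333) = 2.5364


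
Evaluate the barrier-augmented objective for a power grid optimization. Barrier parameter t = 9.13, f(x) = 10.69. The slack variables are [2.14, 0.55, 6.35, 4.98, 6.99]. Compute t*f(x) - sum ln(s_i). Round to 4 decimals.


Step 1: Compute log-barrier.
ln values: [0.7608, -0.5978, 1.8485, 1.6054, 1.9445]
phi = -(0.7608 - 0.5978 + 1.8485 + 1.6054 + 1.9445) = -5.5613
Step 2: Compute augmented objective.
t*f(x) = 9.13*10.69 = 97.5997
Total = 97.5997 - 5.5613 = 92.0384


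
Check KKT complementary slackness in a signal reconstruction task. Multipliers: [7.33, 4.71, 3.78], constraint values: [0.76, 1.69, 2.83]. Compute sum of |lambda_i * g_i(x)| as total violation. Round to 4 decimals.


KKT complementary slackness check:
lambda_1 * g_1 = 7.33 * 0.76 = 5.5708
lambda_2 * g_2 = 4.71 * 1.69 = 7.9599
lambda_3 * g_3 = 3.78 * 2.83 = 10.6974
Total violation = 5.5708 + 7.9599 + 10.6974 = 24.2281


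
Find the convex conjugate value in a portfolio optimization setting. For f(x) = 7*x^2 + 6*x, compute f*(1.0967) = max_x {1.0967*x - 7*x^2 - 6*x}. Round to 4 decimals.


f*(y) = sup_x {y*x - a*x^2 - b*x} = sup_x {(y-b)*x - a*x^2}
FOC: (y - b) - 2a*x = 0 => x* = (y - b)/(2a)
x* = (1.0967 - 6)/(2*7) = -0.3502
f*(1.0967) = (y-b)^2/(4a) = (1.0967 - 6)^2/(4*7)
= 24.0424/28 = 0.8587


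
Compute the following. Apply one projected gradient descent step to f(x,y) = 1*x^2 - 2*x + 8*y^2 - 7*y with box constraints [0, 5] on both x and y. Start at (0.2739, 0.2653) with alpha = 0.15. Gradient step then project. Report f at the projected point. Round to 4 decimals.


Step 1: Compute gradient at (0.2739, 0.2653).
grad_x = 2*1*0.2739 - 2 = -1.4522
grad_y = 2*8*0.2653 - 7 = -2.7552
Step 2: Gradient step.
x_raw = 0.2739 - 0.15*-1.4522 = 0.4917
y_raw = 0.2653 - 0.15*-2.7552 = 0.6786
Step 3: Project onto [0, 5].
x_proj = clip(0.4917) = 0.4917
y_proj = clip(0.6786) = 0.6786
Step 4: Evaluate f.
f(0.4917, 0.6786) = -1.808


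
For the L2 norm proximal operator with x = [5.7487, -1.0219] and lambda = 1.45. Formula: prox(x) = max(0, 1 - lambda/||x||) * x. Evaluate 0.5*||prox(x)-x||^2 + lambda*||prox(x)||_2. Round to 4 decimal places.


Step 1: Compute ||x||.
||x|| = 5.8388
Step 2: Compute scaling factor.
scale = max(0, 1 - 1.45/5.8388) = 0.7517
Step 3: prox(x) = [4.3211, -0.7681]
||prox(x)|| = 4.3888
Step 4: Proximal objective.
0.5*||prox-x||^2 = 1.0513
lambda*||prox|| = 6.3638
Total = 7.415


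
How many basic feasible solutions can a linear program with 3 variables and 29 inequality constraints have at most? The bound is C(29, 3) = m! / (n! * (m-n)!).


Each vertex corresponds to some choice of n active constraints out of m, so the number of vertices is at most C(m, n) = m! / (n!(m-n)!).
m = 29, n = 3
Numerator: 29 * 28 * 27
Denominator: 3! = 6
C(29, 3) = 3654


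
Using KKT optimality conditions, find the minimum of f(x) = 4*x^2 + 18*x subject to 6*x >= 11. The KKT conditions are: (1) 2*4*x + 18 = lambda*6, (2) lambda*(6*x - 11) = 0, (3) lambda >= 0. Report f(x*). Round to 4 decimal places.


Step 1: Try lambda = 0 (constraint inactive).
x_unc = -18/(2*4) = -2.25
Check: 6*-2.25 = -13.5 < 11 -- violated!
Step 2: Constraint must be active: 6*x = 11
x* = 11/6 = 1.8333 (rounded; the exact value 11/6 is used below)
lambda = (2*4*(11/6) + 18)/6 = 5.4444
Step 3: Compute optimal value.
f(x*) = 4*(11/6)^2 + 18*(11/6) = 46.4444


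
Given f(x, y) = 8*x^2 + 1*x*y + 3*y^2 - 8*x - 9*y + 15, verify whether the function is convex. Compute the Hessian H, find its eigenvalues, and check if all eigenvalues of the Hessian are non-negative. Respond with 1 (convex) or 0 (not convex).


The Hessian of f(x,y) = 8*x^2 + 1*x*y + 3*y^2 - 8*x - 9*y + 15 is:
H = [[16, 1], [1, 6]]
Trace = 16 + 6 = 22
Determinant = 16*6 - (1)^2 = 95
Discriminant = (22)^2 - 4*95 = 104.0
Eigenvalues: lambda_1 = 5.901, lambda_2 = 16.099
The function is convex.

1


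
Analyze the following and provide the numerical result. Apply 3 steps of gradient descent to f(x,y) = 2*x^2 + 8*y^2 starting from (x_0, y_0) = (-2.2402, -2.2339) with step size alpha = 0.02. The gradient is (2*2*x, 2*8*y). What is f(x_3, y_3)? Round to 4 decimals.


Gradient descent on f(x,y) = 2*x^2 + 8*y^2.
Starting point: (-2.2402, -2.2339), alpha = 0.02
Step 1: grad_x = 2*2*-2.2402 = -8.9608, grad_y = 2*8*-2.2339 = -35.7424
  x_1 = -2.2402 - 0.02*-8.9608 = -2.061
  y_1 = -2.2339 - 0.02*-35.7424 = -1.5191
Step 2: grad_x = 2*2*-2.061 = -8.2439, grad_y = 2*8*-1.5191 = -24.3048
  x_2 = -2.061 - 0.02*-8.2439 = -1.8961
  y_2 = -1.5191 - 0.02*-24.3048 = -1.033
Step 3: grad_x = 2*2*-1.8961 = -7.5844, grad_y = 2*8*-1.033 = -16.5273
  x_3 = -1.8961 - 0.02*-7.5844 = -1.7444
  y_3 = -1.033 - 0.02*-16.5273 = -0.7024
f(-1.7444, -0.7024) = 2*(-1.7444)^2 + 8*(-0.7024)^2 = 10.033


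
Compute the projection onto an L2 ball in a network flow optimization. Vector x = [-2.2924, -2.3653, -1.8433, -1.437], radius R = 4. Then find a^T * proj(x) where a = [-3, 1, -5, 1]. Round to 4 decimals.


Step 1: Compute ||x|| (intermediates to 6 decimals).
||x|| = sqrt((-2.2924)^2 + (-2.3653)^2 + (-1.8433)^2 + (-1.437)^2) = 4.038869
Step 2: Project.
Since ||x|| > R, scale = R/||x|| = 4/4.038869 = 0.990376, proj(x) = scale * x
proj(x) = [-2.270338, -2.342536, -1.82556, -1.42317]
Step 3: Dot product.
a^T * proj(x) = -3*(-2.270338) + 1*(-2.342536) - 5*(-1.82556) + 1*(-1.42317) = 12.1731


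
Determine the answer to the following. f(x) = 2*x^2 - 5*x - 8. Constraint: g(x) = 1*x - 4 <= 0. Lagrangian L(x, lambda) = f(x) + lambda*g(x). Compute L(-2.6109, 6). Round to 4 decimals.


Step 1: Evaluate f(x).
f(-2.6109) = 2*(-2.6109)^2 - 5*(-2.6109) - 8 = 18.6881
Step 2: Evaluate g(x).
g(-2.6109) = 1*-2.6109 - 4 = -6.6109
Step 3: Compute Lagrangian.
L = 18.6881 + 6*-6.6109 = -20.9773


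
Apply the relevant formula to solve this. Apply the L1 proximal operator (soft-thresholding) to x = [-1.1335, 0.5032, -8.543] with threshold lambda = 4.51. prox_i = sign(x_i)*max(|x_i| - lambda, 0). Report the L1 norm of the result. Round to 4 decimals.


Soft-thresholding with lambda = 4.51:
prox(-1.1335) = sign(-1.1335)*max(|-1.1335| - 4.51, 0) = 0.0
prox(0.5032) = sign(0.5032)*max(|0.5032| - 4.51, 0) = 0.0
prox(-8.543) = sign(-8.543)*max(|-8.543| - 4.51, 0) = -4.033
prox(x) = [0.0, 0.0, -4.033]
||prox(x)||_1 = 0.0 + 0.0 + 4.033 = 4.033


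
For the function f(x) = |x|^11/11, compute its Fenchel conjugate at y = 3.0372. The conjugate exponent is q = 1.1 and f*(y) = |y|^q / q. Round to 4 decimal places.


The conjugate exponent q satisfies 1/p + 1/q = 1.
p = 11, so q = 11/(11 - 1) = 1.1
|y|^q = 3.0372^1.1 = 3.3941
f*(3.0372) = 3.3941 / 1.1 = 3.0855


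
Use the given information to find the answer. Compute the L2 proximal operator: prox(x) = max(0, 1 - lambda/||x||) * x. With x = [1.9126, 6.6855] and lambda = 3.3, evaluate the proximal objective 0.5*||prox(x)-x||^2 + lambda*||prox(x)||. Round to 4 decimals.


Step 1: Compute ||x||.
||x|| = 6.9537
Step 2: Compute scaling factor.
scale = max(0, 1 - 3.3/6.9537) = 0.5254
Step 3: prox(x) = [1.0049, 3.5128]
||prox(x)|| = 3.6537
Step 4: Proximal objective.
0.5*||prox-x||^2 = 5.445
lambda*||prox|| = 12.0572
Total = 17.5022


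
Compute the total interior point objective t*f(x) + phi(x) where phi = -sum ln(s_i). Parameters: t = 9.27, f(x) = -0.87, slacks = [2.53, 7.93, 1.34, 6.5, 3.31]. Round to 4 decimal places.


Step 1: Compute log-barrier.
ln values: [0.9282, 2.0707, 0.2927, 1.8718, 1.1969]
phi = -(0.9282 + 2.0707 + 0.2927 + 1.8718 + 1.1969) = -6.3603
Step 2: Compute augmented objective.
t*f(x) = 9.27*-0.87 = -8.0649
Total = -8.0649 - 6.3603 = -14.4252


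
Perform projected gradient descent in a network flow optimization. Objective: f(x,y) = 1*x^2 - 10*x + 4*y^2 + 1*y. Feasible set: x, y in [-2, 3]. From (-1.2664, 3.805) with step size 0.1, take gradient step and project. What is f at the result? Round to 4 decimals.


Step 1: Compute gradient at (-1.2664, 3.805).
grad_x = 2*1*-1.2664 - 10 = -12.5328
grad_y = 2*4*3.805 + 1 = 31.44
Step 2: Gradient step.
x_raw = -1.2664 - 0.1*-12.5328 = -0.0131
y_raw = 3.805 - 0.1*31.44 = 0.661
Step 3: Project onto [-2, 3].
x_proj = clip(-0.0131) = -0.0131
y_proj = clip(0.661) = 0.661
Step 4: Evaluate f.
f(-0.0131, 0.661) = 2.5401


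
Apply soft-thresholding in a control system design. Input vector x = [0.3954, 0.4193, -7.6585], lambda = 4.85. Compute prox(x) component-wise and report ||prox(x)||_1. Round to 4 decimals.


Soft-thresholding with lambda = 4.85:
prox(0.3954) = sign(0.3954)*max(|0.3954| - 4.85, 0) = 0.0
prox(0.4193) = sign(0.4193)*max(|0.4193| - 4.85, 0) = 0.0
prox(-7.6585) = sign(-7.6585)*max(|-7.6585| - 4.85, 0) = -2.8085
prox(x) = [0.0, 0.0, -2.8085]
||prox(x)||_1 = 0.0 + 0.0 + 2.8085 = 2.8085


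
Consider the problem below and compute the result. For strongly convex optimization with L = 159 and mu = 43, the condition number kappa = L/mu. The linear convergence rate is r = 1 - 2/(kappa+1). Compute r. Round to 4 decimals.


Step 1: Compute the condition number.
kappa = L/mu = 159/43 = 3.6977
Step 2: Compute the convergence rate.
r = 1 - 2/(kappa + 1) = 1 - 2*mu/(L + mu) = (L - mu)/(L + mu) = 116/202 = 0.5743


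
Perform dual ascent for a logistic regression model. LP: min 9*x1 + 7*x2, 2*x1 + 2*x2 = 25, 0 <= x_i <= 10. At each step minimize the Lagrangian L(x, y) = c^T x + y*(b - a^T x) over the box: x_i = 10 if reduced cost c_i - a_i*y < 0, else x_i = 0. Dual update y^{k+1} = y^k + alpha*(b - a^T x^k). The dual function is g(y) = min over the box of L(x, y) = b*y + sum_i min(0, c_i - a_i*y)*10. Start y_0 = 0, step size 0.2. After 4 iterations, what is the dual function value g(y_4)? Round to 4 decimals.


Dual ascent for LP: min 9*x1 + 7*x2, 2*x1 + 2*x2 = 25, 0 <= x_i <= 10
Step 1: y^k = 0.0, reduced costs: (9.0, 7.0)
  x^k = (0.0, 0.0), subgradient = b - a^T x = 25.0
  y^{k+1} = 0.0 + 0.2*25.0 = 5.0
Step 2: y^k = 5.0, reduced costs: (-1.0, -3.0)
  x^k = (10.0, 10.0), subgradient = b - a^T x = -15.0
  y^{k+1} = 5.0 + 0.2*-15.0 = 2.0
Step 3: y^k = 2.0, reduced costs: (5.0, 3.0)
  x^k = (0.0, 0.0), subgradient = b - a^T x = 25.0
  y^{k+1} = 2.0 + 0.2*25.0 = 7.0
Step 4: y^k = 7.0, reduced costs: (-5.0, -7.0)
  x^k = (10.0, 10.0), subgradient = b - a^T x = -15.0
  y^{k+1} = 7.0 + 0.2*-15.0 = 4.0
Dual objective at y_4 = 4.0: reduced costs (1.0, -1.0), box minimizer x = (0.0, 10.0)
g(y_4) = b*y + (c1 - a1*y)*x1 + (c2 - a2*y)*x2 = 25*4.0 + 1.0*0.0 + (-1.0)*10.0 = 100.0 + 0.0 - 10.0 = 90.0


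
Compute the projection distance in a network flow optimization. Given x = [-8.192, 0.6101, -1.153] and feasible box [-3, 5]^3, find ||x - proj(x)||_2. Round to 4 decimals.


Project each component onto [-3, 5].
clip(-8.192) = -3.0, clip(0.6101) = 0.6101, clip(-1.153) = -1.153
Projection = [-3.0, 0.6101, -1.153]
Squared diffs: [26.9569, 0.0, 0.0]
Distance = sqrt(26.9569) = 5.192


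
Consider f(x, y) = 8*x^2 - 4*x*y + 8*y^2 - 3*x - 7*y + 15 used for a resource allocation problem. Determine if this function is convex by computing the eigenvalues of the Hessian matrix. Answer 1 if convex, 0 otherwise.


The Hessian of f(x,y) = 8*x^2 - 4*x*y + 8*y^2 - 3*x - 7*y + 15 is:
H = [[16, -4], [-4, 16]]
Trace = 16 + 16 = 32
Determinant = 16*16 - (-4)^2 = 240
Discriminant = (32)^2 - 4*240 = 64.0
Eigenvalues: lambda_1 = 12.0, lambda_2 = 20.0
The function is convex.

1


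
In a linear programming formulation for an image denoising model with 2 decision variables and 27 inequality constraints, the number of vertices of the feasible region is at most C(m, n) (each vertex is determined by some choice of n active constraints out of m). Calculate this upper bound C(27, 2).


Each vertex corresponds to some choice of n active constraints out of m, so the number of vertices is at most C(m, n) = m! / (n!(m-n)!).
m = 27, n = 2
Numerator: 27 * 26
Denominator: 2! = 2
C(27, 2) = 351


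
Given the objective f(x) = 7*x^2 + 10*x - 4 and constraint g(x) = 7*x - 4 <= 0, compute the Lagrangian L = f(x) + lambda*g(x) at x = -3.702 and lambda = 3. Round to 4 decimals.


Step 1: Evaluate f(x).
f(-3.702) = 7*(-3.702)^2 + 10*(-3.702) - 4 = 54.9136
Step 2: Evaluate g(x).
g(-3.702) = 7*-3.702 - 4 = -29.914
Step 3: Compute Lagrangian.
L = 54.9136 + 3*-29.914 = -34.8284


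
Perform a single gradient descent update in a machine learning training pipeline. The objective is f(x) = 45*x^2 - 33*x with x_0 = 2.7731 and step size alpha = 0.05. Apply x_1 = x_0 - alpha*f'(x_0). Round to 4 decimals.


We compute the gradient at x_0 and apply the update.
f'(x) = 90*x - 33
f'(2.7731) = 90*2.7731 - 33 = 216.579
x_1 = 2.7731 - 0.05*216.579 = -8.0559


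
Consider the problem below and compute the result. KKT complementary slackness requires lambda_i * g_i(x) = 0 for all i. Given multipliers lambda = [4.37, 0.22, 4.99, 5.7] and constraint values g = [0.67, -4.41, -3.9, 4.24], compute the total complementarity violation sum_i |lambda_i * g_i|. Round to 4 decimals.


KKT complementary slackness check:
lambda_1 * g_1 = 4.37 * 0.67 = 2.9279
lambda_2 * g_2 = 0.22 * -4.41 = -0.9702
lambda_3 * g_3 = 4.99 * -3.9 = -19.461
lambda_4 * g_4 = 5.7 * 4.24 = 24.168
Total violation = 2.9279 + 0.9702 + 19.461 + 24.168 = 47.5271


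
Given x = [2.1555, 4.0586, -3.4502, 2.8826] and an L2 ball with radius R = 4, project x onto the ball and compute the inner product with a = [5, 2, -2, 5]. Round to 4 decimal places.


Step 1: Compute ||x|| (intermediates to 6 decimals).
||x|| = sqrt(2.1555^2 + 4.0586^2 + (-3.4502)^2 + 2.8826^2) = 6.428972
Step 2: Project.
Since ||x|| > R, scale = R/||x|| = 4/6.428972 = 0.622183, proj(x) = scale * x
proj(x) = [1.341115, 2.525192, -2.146656, 1.793505]
Step 3: Dot product.
a^T * proj(x) = 5*1.341115 + 2*2.525192 - 2*(-2.146656) + 5*1.793505 = 25.0168
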